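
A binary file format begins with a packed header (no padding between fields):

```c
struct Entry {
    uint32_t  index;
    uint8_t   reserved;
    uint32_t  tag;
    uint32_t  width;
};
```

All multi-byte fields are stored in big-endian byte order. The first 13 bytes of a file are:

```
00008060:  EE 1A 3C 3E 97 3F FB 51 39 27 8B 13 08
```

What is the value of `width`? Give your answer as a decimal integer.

`width` follows `index` (4 B), `reserved` (1 B), `tag` (4 B), so it starts at offset 4 + 1 + 4 = 9 and occupies 4 bytes.
Bytes at offsets 9..12: 27 8B 13 08.
Big-endian: lowest address holds the most-significant byte.
The bytes are already most-significant first: 0x278B1308.
0x278B1308 = 663425800.

663425800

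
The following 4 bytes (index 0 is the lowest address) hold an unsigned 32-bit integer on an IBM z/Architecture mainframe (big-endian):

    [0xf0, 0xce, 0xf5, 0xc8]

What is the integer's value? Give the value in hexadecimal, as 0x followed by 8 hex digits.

Big-endian: lowest address holds the most-significant byte.
The bytes are already most-significant first: 0xF0CEF5C8.

0xF0CEF5C8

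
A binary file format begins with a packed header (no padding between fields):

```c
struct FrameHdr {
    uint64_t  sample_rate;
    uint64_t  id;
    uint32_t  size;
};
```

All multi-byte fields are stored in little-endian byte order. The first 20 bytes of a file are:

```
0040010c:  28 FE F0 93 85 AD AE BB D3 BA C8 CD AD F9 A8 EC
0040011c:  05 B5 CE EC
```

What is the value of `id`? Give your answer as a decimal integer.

17053154513915525843

`id` follows `sample_rate` (8 bytes), so it starts at byte offset 8 and occupies 8 bytes.
Bytes at offsets 8..15: D3 BA C8 CD AD F9 A8 EC.
Little-endian: lowest address holds the least-significant byte.
Reassemble most-significant byte first: EC A8 F9 AD CD C8 BA D3 → 0xECA8F9ADCDC8BAD3.
0xECA8F9ADCDC8BAD3 = 17053154513915525843.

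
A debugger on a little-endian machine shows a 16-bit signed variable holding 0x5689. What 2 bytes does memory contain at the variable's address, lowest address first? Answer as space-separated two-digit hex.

89 56

Split into bytes (most-significant first): 56 89.
In little-endian order the low byte comes first in memory.
So at ascending addresses the bytes are 89 56.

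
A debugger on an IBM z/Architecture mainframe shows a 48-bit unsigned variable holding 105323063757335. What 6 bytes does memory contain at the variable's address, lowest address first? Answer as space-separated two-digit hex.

5F CA 6F CD 4A 17

105323063757335 in hexadecimal, padded to 48 bits, is 0x5FCA6FCD4A17.
Split into bytes (most-significant first): 5F CA 6F CD 4A 17.
Big-endian: lowest address holds the most-significant byte.
So the memory order matches the most-significant-first order: 5F CA 6F CD 4A 17.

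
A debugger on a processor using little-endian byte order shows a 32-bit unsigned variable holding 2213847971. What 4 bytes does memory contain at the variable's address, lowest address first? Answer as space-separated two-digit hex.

2213847971 in hexadecimal, padded to 32 bits, is 0x83F4A3A3.
Split into bytes (most-significant first): 83 F4 A3 A3.
Little-endian stores the least-significant byte at the lowest address.
So at ascending addresses the bytes are A3 A3 F4 83.

A3 A3 F4 83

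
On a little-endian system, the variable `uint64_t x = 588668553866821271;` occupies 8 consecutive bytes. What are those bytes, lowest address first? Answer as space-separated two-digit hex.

97 BE AC 4B EE 5E 2B 08

588668553866821271 in hexadecimal, padded to 64 bits, is 0x082B5EEE4BACBE97.
Split into bytes (most-significant first): 08 2B 5E EE 4B AC BE 97.
In little-endian order the low byte comes first in memory.
So at ascending addresses the bytes are 97 BE AC 4B EE 5E 2B 08.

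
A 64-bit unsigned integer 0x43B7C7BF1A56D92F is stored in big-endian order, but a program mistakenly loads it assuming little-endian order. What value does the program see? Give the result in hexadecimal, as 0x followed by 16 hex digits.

Stored big-endian, the bytes at ascending addresses are 43 B7 C7 BF 1A 56 D9 2F.
Read back as little-endian, the first byte is least significant, giving 0x2FD9561ABFC7B743.

0x2FD9561ABFC7B743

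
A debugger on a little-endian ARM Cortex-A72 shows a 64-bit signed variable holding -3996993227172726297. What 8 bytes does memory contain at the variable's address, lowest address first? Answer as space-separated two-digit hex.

Two's complement of -3996993227172726297 in 64 bits: 3996993227172726297 = 0x37782C29C345C619; invert → 0xC887D3D63CBA39E6; add 1 → 0xC887D3D63CBA39E7.
Split into bytes (most-significant first): C8 87 D3 D6 3C BA 39 E7.
In little-endian order the low byte comes first in memory.
So at ascending addresses the bytes are E7 39 BA 3C D6 D3 87 C8.

E7 39 BA 3C D6 D3 87 C8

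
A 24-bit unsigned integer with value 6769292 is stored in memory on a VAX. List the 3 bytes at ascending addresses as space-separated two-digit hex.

6769292 in hexadecimal, padded to 24 bits, is 0x674A8C.
Split into bytes (most-significant first): 67 4A 8C.
Little-endian stores the least-significant byte at the lowest address.
So at ascending addresses the bytes are 8C 4A 67.

8C 4A 67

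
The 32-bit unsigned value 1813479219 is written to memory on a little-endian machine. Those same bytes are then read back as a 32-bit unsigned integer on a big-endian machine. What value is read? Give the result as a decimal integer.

1813479219 in 32-bit hexadecimal is 0x6C177F33.
Stored little-endian, the bytes at ascending addresses are 33 7F 17 6C.
Read back as big-endian, the last byte is least significant, giving 0x337F176C.
0x337F176C = 863967084.

863967084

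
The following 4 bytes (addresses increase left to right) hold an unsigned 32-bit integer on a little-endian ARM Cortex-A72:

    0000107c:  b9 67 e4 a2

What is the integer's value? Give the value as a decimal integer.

2732877753

Little-endian stores the least-significant byte at the lowest address.
Reassemble most-significant byte first: A2 E4 67 B9 → 0xA2E467B9.
0xA2E467B9 = 2732877753.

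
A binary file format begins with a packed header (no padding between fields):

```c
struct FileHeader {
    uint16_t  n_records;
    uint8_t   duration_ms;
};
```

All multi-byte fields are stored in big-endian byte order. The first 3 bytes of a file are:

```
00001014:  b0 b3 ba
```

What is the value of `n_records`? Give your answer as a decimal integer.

`n_records` is the first field, at byte offset 0, occupying 2 bytes.
Bytes at offsets 0..1: B0 B3.
Big-endian stores the most-significant byte at the lowest address.
The bytes are already most-significant first: 0xB0B3.
0xB0B3 = 45235.

45235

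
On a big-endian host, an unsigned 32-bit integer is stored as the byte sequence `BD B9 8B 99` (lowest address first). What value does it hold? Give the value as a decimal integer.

3183053721

Big-endian stores the most-significant byte at the lowest address.
The bytes are already most-significant first: 0xBDB98B99.
0xBDB98B99 = 3183053721.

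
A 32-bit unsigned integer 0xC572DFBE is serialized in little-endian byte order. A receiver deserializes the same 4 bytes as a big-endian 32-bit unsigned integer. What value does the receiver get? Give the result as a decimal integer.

3202314949

Stored little-endian, the bytes at ascending addresses are BE DF 72 C5.
Read back as big-endian, the last byte is least significant, giving 0xBEDF72C5.
0xBEDF72C5 = 3202314949.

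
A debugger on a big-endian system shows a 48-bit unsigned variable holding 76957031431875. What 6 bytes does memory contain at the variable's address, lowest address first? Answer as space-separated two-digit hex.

76957031431875 in hexadecimal, padded to 48 bits, is 0x45FDF4857EC3.
Split into bytes (most-significant first): 45 FD F4 85 7E C3.
Big-endian stores the most-significant byte at the lowest address.
So the memory order matches the most-significant-first order: 45 FD F4 85 7E C3.

45 FD F4 85 7E C3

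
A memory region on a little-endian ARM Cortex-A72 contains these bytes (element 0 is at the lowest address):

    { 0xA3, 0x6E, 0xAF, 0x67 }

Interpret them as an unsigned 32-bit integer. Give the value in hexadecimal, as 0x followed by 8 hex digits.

0x67AF6EA3

Little-endian: lowest address holds the least-significant byte.
Reassemble most-significant byte first: 67 AF 6E A3 → 0x67AF6EA3.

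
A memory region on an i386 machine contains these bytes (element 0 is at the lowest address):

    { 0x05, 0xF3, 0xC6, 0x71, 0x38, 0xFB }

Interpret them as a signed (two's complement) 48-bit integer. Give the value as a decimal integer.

-5255131106555

Little-endian stores the least-significant byte at the lowest address.
Reassemble most-significant byte first: FB 38 71 C6 F3 05 → 0xFB3871C6F305.
Top bit is set, so as a signed 48-bit value this is 0xFB3871C6F305 − 2^48 = -5255131106555.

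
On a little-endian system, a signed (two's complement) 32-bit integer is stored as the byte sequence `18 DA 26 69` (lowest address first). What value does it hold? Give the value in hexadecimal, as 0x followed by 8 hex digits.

0x6926DA18

Little-endian stores the least-significant byte at the lowest address.
Reassemble most-significant byte first: 69 26 DA 18 → 0x6926DA18.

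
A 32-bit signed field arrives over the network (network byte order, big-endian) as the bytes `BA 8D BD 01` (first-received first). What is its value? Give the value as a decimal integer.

-1165116159

Big-endian: lowest address holds the most-significant byte.
The bytes are already most-significant first: 0xBA8DBD01.
Top bit is set, so as a signed 32-bit value this is 0xBA8DBD01 − 2^32 = -1165116159.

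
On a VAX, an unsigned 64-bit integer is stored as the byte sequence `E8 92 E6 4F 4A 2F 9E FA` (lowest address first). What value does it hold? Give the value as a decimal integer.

Little-endian stores the least-significant byte at the lowest address.
Reassemble most-significant byte first: FA 9E 2F 4A 4F E6 92 E8 → 0xFA9E2F4A4FE692E8.
0xFA9E2F4A4FE692E8 = 18058923552016863976.

18058923552016863976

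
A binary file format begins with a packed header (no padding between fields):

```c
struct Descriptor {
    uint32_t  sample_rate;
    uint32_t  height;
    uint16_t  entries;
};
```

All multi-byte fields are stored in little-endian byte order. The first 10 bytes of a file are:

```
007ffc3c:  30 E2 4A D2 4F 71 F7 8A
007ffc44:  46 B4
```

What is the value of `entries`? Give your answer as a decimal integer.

`entries` follows `sample_rate` (4 B), `height` (4 B), so it starts at offset 4 + 4 = 8 and occupies 2 bytes.
Bytes at offsets 8..9: 46 B4.
Little-endian: lowest address holds the least-significant byte.
Reassemble most-significant byte first: B4 46 → 0xB446.
0xB446 = 46150.

46150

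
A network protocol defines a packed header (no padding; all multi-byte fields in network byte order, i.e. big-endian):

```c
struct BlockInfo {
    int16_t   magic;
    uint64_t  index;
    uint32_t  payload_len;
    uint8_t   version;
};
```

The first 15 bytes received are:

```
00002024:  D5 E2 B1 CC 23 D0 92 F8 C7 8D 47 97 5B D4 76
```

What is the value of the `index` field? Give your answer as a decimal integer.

12811654418688165773

`index` follows `magic` (2 bytes), so it starts at byte offset 2 and occupies 8 bytes.
Bytes at offsets 2..9: B1 CC 23 D0 92 F8 C7 8D.
Big-endian stores the most-significant byte at the lowest address.
The bytes are already most-significant first: 0xB1CC23D092F8C78D.
0xB1CC23D092F8C78D = 12811654418688165773.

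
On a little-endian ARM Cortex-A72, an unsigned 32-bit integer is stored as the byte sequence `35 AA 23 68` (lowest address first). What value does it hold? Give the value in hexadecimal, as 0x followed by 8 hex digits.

0x6823AA35

Little-endian stores the least-significant byte at the lowest address.
Reassemble most-significant byte first: 68 23 AA 35 → 0x6823AA35.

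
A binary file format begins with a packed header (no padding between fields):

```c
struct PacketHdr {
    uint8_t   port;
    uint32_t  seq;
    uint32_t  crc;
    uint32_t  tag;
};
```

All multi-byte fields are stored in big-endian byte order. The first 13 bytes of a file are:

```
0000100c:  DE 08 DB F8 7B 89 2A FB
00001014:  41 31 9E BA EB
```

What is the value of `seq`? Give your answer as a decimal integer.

`seq` follows `port` (1 byte), so it starts at byte offset 1 and occupies 4 bytes.
Bytes at offsets 1..4: 08 DB F8 7B.
Big-endian: lowest address holds the most-significant byte.
The bytes are already most-significant first: 0x08DBF87B.
0x08DBF87B = 148633723.

148633723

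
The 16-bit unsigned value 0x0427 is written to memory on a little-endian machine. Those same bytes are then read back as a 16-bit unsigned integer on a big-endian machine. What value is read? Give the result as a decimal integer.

Stored little-endian, the bytes at ascending addresses are 27 04.
Read back as big-endian, the last byte is least significant, giving 0x2704.
0x2704 = 9988.

9988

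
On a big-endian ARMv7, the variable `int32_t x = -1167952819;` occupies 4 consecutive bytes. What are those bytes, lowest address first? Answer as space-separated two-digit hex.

Two's complement of -1167952819 in 32 bits: 1167952819 = 0x459D8BB3; invert → 0xBA62744C; add 1 → 0xBA62744D.
Split into bytes (most-significant first): BA 62 74 4D.
Big-endian: lowest address holds the most-significant byte.
So the memory order matches the most-significant-first order: BA 62 74 4D.

BA 62 74 4D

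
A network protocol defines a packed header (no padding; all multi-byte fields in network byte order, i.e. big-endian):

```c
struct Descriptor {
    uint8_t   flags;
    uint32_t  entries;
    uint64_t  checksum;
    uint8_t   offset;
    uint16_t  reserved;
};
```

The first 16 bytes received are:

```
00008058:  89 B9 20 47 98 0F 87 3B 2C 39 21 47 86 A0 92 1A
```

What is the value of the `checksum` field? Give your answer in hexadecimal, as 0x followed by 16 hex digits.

0x0F873B2C39214786

`checksum` follows `flags` (1 B), `entries` (4 B), so it starts at offset 1 + 4 = 5 and occupies 8 bytes.
Bytes at offsets 5..12: 0F 87 3B 2C 39 21 47 86.
Big-endian: lowest address holds the most-significant byte.
The bytes are already most-significant first: 0x0F873B2C39214786.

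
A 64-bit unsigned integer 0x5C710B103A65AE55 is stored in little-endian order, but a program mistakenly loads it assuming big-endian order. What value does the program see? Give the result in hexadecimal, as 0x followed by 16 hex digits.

Stored little-endian, the bytes at ascending addresses are 55 AE 65 3A 10 0B 71 5C.
Read back as big-endian, the last byte is least significant, giving 0x55AE653A100B715C.

0x55AE653A100B715C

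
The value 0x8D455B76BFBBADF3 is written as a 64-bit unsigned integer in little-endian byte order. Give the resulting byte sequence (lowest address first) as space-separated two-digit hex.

Split into bytes (most-significant first): 8D 45 5B 76 BF BB AD F3.
Little-endian: lowest address holds the least-significant byte.
So at ascending addresses the bytes are F3 AD BB BF 76 5B 45 8D.

F3 AD BB BF 76 5B 45 8D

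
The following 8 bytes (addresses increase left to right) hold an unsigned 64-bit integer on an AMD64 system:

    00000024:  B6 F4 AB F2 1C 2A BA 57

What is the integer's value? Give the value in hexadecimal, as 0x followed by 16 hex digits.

0x57BA2A1CF2ABF4B6

Little-endian stores the least-significant byte at the lowest address.
Reassemble most-significant byte first: 57 BA 2A 1C F2 AB F4 B6 → 0x57BA2A1CF2ABF4B6.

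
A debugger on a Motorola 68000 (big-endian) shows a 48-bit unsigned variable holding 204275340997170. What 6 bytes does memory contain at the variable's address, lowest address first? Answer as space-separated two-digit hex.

204275340997170 in hexadecimal, padded to 48 bits, is 0xB9C98F22F232.
Split into bytes (most-significant first): B9 C9 8F 22 F2 32.
Big-endian: lowest address holds the most-significant byte.
So the memory order matches the most-significant-first order: B9 C9 8F 22 F2 32.

B9 C9 8F 22 F2 32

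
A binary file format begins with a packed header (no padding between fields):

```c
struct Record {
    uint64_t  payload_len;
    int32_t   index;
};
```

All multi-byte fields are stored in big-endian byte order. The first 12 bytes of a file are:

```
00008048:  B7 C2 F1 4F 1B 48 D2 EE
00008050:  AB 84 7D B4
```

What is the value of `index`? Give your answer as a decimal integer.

-1417380428

`index` follows `payload_len` (8 bytes), so it starts at byte offset 8 and occupies 4 bytes.
Bytes at offsets 8..11: AB 84 7D B4.
Big-endian stores the most-significant byte at the lowest address.
The bytes are already most-significant first: 0xAB847DB4.
Top bit is set, so as a signed 32-bit value this is 0xAB847DB4 − 2^32 = -1417380428.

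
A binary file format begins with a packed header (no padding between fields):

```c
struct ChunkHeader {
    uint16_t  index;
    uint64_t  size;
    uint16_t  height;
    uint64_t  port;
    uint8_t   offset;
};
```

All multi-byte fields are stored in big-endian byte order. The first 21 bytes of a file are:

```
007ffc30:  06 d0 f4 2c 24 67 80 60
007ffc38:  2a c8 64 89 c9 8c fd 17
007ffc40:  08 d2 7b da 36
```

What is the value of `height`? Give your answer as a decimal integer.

25737

`height` follows `index` (2 B), `size` (8 B), so it starts at offset 2 + 8 = 10 and occupies 2 bytes.
Bytes at offsets 10..11: 64 89.
In big-endian order the high byte comes first in memory.
The bytes are already most-significant first: 0x6489.
0x6489 = 25737.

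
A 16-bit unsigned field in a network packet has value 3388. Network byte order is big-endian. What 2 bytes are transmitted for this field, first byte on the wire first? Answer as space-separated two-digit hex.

3388 in hexadecimal, padded to 16 bits, is 0x0D3C.
Split into bytes (most-significant first): 0D 3C.
In big-endian order the high byte comes first in memory.
So the memory order matches the most-significant-first order: 0D 3C.

0D 3C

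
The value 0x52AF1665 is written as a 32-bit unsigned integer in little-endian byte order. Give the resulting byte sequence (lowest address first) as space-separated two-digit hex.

65 16 AF 52

Split into bytes (most-significant first): 52 AF 16 65.
Little-endian stores the least-significant byte at the lowest address.
So at ascending addresses the bytes are 65 16 AF 52.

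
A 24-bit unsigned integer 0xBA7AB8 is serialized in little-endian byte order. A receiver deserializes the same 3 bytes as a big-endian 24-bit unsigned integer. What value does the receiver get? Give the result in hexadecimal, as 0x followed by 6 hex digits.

Stored little-endian, the bytes at ascending addresses are B8 7A BA.
Read back as big-endian, the last byte is least significant, giving 0xB87ABA.

0xB87ABA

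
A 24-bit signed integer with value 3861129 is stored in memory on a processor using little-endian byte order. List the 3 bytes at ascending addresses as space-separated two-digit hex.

3861129 in hexadecimal, padded to 24 bits, is 0x3AEA89.
Split into bytes (most-significant first): 3A EA 89.
In little-endian order the low byte comes first in memory.
So at ascending addresses the bytes are 89 EA 3A.

89 EA 3A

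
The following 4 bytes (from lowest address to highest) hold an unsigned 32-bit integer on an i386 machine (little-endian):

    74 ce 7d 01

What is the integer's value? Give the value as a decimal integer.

25022068

Little-endian: lowest address holds the least-significant byte.
Reassemble most-significant byte first: 01 7D CE 74 → 0x017DCE74.
0x017DCE74 = 25022068.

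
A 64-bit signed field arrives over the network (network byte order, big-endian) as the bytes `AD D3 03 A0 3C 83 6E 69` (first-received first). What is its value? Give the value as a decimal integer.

Big-endian: lowest address holds the most-significant byte.
The bytes are already most-significant first: 0xADD303A03C836E69.
Top bit is set, so as a signed 64-bit value this is 0xADD303A03C836E69 − 2^64 = -5921385098317173143.

-5921385098317173143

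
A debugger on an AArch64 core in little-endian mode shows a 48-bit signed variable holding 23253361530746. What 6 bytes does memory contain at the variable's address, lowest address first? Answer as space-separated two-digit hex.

23253361530746 in hexadecimal, padded to 48 bits, is 0x1526185A977A.
Split into bytes (most-significant first): 15 26 18 5A 97 7A.
In little-endian order the low byte comes first in memory.
So at ascending addresses the bytes are 7A 97 5A 18 26 15.

7A 97 5A 18 26 15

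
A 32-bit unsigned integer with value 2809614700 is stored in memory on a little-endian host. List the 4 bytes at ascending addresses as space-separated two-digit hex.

6C 51 77 A7

2809614700 in hexadecimal, padded to 32 bits, is 0xA777516C.
Split into bytes (most-significant first): A7 77 51 6C.
Little-endian stores the least-significant byte at the lowest address.
So at ascending addresses the bytes are 6C 51 77 A7.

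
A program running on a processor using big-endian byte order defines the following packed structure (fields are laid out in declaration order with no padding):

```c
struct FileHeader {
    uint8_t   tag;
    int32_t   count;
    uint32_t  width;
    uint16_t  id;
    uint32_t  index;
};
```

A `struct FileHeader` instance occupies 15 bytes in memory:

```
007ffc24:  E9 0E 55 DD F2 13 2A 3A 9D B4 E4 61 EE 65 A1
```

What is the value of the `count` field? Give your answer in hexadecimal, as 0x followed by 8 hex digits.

0x0E55DDF2

`count` follows `tag` (1 byte), so it starts at byte offset 1 and occupies 4 bytes.
Bytes at offsets 1..4: 0E 55 DD F2.
Big-endian stores the most-significant byte at the lowest address.
The bytes are already most-significant first: 0x0E55DDF2.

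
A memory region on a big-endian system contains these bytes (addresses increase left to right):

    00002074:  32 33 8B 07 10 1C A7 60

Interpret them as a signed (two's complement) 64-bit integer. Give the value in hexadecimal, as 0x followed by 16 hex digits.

0x32338B07101CA760

In big-endian order the high byte comes first in memory.
The bytes are already most-significant first: 0x32338B07101CA760.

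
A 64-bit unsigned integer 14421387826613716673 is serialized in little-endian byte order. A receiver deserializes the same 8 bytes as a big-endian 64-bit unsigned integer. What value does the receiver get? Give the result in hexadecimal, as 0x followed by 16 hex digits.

0xC106740DD20F23C8

14421387826613716673 in 64-bit hexadecimal is 0xC8230FD20D7406C1.
Stored little-endian, the bytes at ascending addresses are C1 06 74 0D D2 0F 23 C8.
Read back as big-endian, the last byte is least significant, giving 0xC106740DD20F23C8.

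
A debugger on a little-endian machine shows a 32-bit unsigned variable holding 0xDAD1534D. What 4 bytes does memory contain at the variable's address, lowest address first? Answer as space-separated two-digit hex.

Split into bytes (most-significant first): DA D1 53 4D.
In little-endian order the low byte comes first in memory.
So at ascending addresses the bytes are 4D 53 D1 DA.

4D 53 D1 DA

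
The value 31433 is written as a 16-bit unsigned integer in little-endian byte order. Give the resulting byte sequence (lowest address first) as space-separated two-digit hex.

C9 7A

31433 in hexadecimal, padded to 16 bits, is 0x7AC9.
Split into bytes (most-significant first): 7A C9.
In little-endian order the low byte comes first in memory.
So at ascending addresses the bytes are C9 7A.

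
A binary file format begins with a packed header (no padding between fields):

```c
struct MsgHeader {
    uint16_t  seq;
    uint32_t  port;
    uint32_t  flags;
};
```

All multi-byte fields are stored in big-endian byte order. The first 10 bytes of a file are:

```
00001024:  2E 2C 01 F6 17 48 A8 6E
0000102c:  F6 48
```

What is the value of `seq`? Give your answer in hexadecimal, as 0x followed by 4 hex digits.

0x2E2C

`seq` is the first field, at byte offset 0, occupying 2 bytes.
Bytes at offsets 0..1: 2E 2C.
In big-endian order the high byte comes first in memory.
The bytes are already most-significant first: 0x2E2C.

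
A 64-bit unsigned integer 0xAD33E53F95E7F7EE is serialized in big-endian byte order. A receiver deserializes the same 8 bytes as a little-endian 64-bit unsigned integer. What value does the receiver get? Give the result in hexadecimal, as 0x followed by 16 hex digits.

0xEEF7E7953FE533AD

Stored big-endian, the bytes at ascending addresses are AD 33 E5 3F 95 E7 F7 EE.
Read back as little-endian, the first byte is least significant, giving 0xEEF7E7953FE533AD.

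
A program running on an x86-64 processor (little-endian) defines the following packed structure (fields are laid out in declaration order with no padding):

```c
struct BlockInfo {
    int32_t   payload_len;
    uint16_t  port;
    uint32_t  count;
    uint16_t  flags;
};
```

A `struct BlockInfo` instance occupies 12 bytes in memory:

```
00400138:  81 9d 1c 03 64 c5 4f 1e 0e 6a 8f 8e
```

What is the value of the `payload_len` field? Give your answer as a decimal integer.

52206977

`payload_len` is the first field, at byte offset 0, occupying 4 bytes.
Bytes at offsets 0..3: 81 9D 1C 03.
In little-endian order the low byte comes first in memory.
Reassemble most-significant byte first: 03 1C 9D 81 → 0x031C9D81.
0x031C9D81 = 52206977.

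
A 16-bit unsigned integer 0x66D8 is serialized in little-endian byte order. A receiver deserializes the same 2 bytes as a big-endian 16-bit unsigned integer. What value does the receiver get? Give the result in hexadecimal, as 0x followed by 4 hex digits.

Stored little-endian, the bytes at ascending addresses are D8 66.
Read back as big-endian, the last byte is least significant, giving 0xD866.

0xD866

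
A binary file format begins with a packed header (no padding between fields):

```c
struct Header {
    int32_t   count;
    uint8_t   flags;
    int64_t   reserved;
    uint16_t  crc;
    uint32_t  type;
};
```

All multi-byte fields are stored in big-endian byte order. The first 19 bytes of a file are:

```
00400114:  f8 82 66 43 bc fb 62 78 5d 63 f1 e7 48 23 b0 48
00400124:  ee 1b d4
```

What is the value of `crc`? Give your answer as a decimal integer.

9136

`crc` follows `count` (4 B), `flags` (1 B), `reserved` (8 B), so it starts at offset 4 + 1 + 8 = 13 and occupies 2 bytes.
Bytes at offsets 13..14: 23 B0.
Big-endian stores the most-significant byte at the lowest address.
The bytes are already most-significant first: 0x23B0.
0x23B0 = 9136.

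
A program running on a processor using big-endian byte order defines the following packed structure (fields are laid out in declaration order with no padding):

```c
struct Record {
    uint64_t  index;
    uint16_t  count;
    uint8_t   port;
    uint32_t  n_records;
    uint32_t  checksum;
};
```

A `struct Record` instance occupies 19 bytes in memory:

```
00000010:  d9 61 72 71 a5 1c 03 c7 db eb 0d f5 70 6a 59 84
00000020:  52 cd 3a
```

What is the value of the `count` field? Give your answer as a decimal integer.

56299

`count` follows `index` (8 bytes), so it starts at byte offset 8 and occupies 2 bytes.
Bytes at offsets 8..9: DB EB.
Big-endian: lowest address holds the most-significant byte.
The bytes are already most-significant first: 0xDBEB.
0xDBEB = 56299.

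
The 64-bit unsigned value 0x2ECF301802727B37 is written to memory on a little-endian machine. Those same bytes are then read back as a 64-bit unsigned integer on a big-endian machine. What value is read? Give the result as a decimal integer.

Stored little-endian, the bytes at ascending addresses are 37 7B 72 02 18 30 CF 2E.
Read back as big-endian, the last byte is least significant, giving 0x377B72021830CF2E.
0x377B72021830CF2E = 3997914447542800174.

3997914447542800174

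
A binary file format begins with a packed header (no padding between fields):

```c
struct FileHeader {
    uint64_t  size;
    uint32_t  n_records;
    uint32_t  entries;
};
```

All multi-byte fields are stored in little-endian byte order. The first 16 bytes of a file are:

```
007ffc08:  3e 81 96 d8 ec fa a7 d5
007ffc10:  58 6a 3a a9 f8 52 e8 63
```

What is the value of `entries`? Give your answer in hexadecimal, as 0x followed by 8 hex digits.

0x63E852F8

`entries` follows `size` (8 B), `n_records` (4 B), so it starts at offset 8 + 4 = 12 and occupies 4 bytes.
Bytes at offsets 12..15: F8 52 E8 63.
Little-endian: lowest address holds the least-significant byte.
Reassemble most-significant byte first: 63 E8 52 F8 → 0x63E852F8.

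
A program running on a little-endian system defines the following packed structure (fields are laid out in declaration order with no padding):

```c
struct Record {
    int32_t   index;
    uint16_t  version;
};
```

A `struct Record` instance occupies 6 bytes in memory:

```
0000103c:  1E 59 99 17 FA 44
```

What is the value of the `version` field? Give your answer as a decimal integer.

`version` follows `index` (4 bytes), so it starts at byte offset 4 and occupies 2 bytes.
Bytes at offsets 4..5: FA 44.
Little-endian stores the least-significant byte at the lowest address.
Reassemble most-significant byte first: 44 FA → 0x44FA.
0x44FA = 17658.

17658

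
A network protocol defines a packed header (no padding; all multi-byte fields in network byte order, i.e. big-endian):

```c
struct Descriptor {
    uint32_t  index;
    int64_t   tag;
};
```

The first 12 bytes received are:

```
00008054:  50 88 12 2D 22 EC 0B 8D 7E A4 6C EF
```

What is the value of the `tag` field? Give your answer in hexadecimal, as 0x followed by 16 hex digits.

`tag` follows `index` (4 bytes), so it starts at byte offset 4 and occupies 8 bytes.
Bytes at offsets 4..11: 22 EC 0B 8D 7E A4 6C EF.
Big-endian stores the most-significant byte at the lowest address.
The bytes are already most-significant first: 0x22EC0B8D7EA46CEF.

0x22EC0B8D7EA46CEF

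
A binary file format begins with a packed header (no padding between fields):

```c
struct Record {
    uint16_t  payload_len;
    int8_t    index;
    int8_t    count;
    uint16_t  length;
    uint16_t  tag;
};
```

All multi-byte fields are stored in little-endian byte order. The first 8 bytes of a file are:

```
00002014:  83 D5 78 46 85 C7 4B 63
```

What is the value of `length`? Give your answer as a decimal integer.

51077

`length` follows `payload_len` (2 B), `index` (1 B), `count` (1 B), so it starts at offset 2 + 1 + 1 = 4 and occupies 2 bytes.
Bytes at offsets 4..5: 85 C7.
Little-endian: lowest address holds the least-significant byte.
Reassemble most-significant byte first: C7 85 → 0xC785.
0xC785 = 51077.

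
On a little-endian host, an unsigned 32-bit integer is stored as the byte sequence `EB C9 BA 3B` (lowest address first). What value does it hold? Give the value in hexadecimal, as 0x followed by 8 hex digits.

0x3BBAC9EB

In little-endian order the low byte comes first in memory.
Reassemble most-significant byte first: 3B BA C9 EB → 0x3BBAC9EB.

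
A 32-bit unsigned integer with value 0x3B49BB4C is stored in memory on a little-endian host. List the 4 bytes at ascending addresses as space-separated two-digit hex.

Split into bytes (most-significant first): 3B 49 BB 4C.
Little-endian: lowest address holds the least-significant byte.
So at ascending addresses the bytes are 4C BB 49 3B.

4C BB 49 3B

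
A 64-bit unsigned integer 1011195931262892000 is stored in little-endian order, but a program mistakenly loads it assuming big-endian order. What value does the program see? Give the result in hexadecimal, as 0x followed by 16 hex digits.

1011195931262892000 in 64-bit hexadecimal is 0x0E087D57893EB7E0.
Stored little-endian, the bytes at ascending addresses are E0 B7 3E 89 57 7D 08 0E.
Read back as big-endian, the last byte is least significant, giving 0xE0B73E89577D080E.

0xE0B73E89577D080E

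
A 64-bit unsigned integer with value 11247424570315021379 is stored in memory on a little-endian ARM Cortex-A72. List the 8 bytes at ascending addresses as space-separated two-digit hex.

11247424570315021379 in hexadecimal, padded to 64 bits, is 0x9C16E10E27A09C43.
Split into bytes (most-significant first): 9C 16 E1 0E 27 A0 9C 43.
In little-endian order the low byte comes first in memory.
So at ascending addresses the bytes are 43 9C A0 27 0E E1 16 9C.

43 9C A0 27 0E E1 16 9C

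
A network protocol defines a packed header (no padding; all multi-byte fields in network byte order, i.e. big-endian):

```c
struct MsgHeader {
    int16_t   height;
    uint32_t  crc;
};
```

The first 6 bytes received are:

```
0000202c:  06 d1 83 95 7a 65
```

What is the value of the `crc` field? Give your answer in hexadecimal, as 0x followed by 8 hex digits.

`crc` follows `height` (2 bytes), so it starts at byte offset 2 and occupies 4 bytes.
Bytes at offsets 2..5: 83 95 7A 65.
In big-endian order the high byte comes first in memory.
The bytes are already most-significant first: 0x83957A65.

0x83957A65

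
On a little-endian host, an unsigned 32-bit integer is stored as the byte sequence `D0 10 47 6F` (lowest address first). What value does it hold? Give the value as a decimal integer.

1866928336

Little-endian: lowest address holds the least-significant byte.
Reassemble most-significant byte first: 6F 47 10 D0 → 0x6F4710D0.
0x6F4710D0 = 1866928336.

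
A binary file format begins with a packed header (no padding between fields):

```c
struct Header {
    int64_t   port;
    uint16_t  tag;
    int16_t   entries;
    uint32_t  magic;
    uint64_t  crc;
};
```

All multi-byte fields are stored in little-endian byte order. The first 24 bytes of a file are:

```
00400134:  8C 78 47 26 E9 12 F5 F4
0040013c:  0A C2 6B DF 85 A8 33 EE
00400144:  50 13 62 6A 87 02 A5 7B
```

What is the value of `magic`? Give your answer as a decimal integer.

`magic` follows `port` (8 B), `tag` (2 B), `entries` (2 B), so it starts at offset 8 + 2 + 2 = 12 and occupies 4 bytes.
Bytes at offsets 12..15: 85 A8 33 EE.
In little-endian order the low byte comes first in memory.
Reassemble most-significant byte first: EE 33 A8 85 → 0xEE33A885.
0xEE33A885 = 3996362885.

3996362885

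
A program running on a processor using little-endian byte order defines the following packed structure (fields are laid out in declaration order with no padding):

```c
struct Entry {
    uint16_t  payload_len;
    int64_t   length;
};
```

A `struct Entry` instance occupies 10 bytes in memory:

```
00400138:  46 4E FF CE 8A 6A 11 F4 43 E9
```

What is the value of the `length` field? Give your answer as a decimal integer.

`length` follows `payload_len` (2 bytes), so it starts at byte offset 2 and occupies 8 bytes.
Bytes at offsets 2..9: FF CE 8A 6A 11 F4 43 E9.
In little-endian order the low byte comes first in memory.
Reassemble most-significant byte first: E9 43 F4 11 6A 8A CE FF → 0xE943F4116A8ACEFF.
Top bit is set, so as a signed 64-bit value this is 0xE943F4116A8ACEFF − 2^64 = -1638197483793625345.

-1638197483793625345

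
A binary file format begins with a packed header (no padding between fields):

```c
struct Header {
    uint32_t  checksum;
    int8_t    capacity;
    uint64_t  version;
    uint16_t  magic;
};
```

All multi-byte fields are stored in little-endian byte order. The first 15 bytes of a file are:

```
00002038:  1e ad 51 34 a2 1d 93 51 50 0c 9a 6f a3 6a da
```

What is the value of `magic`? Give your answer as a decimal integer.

55914

`magic` follows `checksum` (4 B), `capacity` (1 B), `version` (8 B), so it starts at offset 4 + 1 + 8 = 13 and occupies 2 bytes.
Bytes at offsets 13..14: 6A DA.
Little-endian stores the least-significant byte at the lowest address.
Reassemble most-significant byte first: DA 6A → 0xDA6A.
0xDA6A = 55914.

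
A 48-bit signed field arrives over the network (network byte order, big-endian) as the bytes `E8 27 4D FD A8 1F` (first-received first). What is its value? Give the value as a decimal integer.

In big-endian order the high byte comes first in memory.
The bytes are already most-significant first: 0xE8274DFDA81F.
Top bit is set, so as a signed 48-bit value this is 0xE8274DFDA81F − 2^48 = -26219466872801.

-26219466872801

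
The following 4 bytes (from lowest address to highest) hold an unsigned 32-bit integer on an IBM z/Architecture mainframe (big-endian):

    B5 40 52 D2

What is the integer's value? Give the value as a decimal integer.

3040891602

Big-endian stores the most-significant byte at the lowest address.
The bytes are already most-significant first: 0xB54052D2.
0xB54052D2 = 3040891602.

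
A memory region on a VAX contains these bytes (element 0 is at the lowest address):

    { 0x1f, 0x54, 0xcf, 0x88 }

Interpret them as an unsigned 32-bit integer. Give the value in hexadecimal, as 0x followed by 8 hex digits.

0x88CF541F

Little-endian stores the least-significant byte at the lowest address.
Reassemble most-significant byte first: 88 CF 54 1F → 0x88CF541F.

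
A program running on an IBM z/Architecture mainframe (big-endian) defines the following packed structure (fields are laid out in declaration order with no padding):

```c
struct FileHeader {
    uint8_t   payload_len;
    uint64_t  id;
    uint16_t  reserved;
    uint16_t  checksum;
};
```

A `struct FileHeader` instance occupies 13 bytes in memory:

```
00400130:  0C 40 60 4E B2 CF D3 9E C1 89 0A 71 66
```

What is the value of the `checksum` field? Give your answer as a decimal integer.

29030

`checksum` follows `payload_len` (1 B), `id` (8 B), `reserved` (2 B), so it starts at offset 1 + 8 + 2 = 11 and occupies 2 bytes.
Bytes at offsets 11..12: 71 66.
Big-endian: lowest address holds the most-significant byte.
The bytes are already most-significant first: 0x7166.
0x7166 = 29030.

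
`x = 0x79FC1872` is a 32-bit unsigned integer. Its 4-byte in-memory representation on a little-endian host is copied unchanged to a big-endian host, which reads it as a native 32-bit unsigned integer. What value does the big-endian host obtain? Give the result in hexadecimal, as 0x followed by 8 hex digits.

Stored little-endian, the bytes at ascending addresses are 72 18 FC 79.
Read back as big-endian, the last byte is least significant, giving 0x7218FC79.

0x7218FC79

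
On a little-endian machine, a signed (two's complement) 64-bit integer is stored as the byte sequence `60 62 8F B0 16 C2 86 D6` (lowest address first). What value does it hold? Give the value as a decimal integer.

Little-endian: lowest address holds the least-significant byte.
Reassemble most-significant byte first: D6 86 C2 16 B0 8F 62 60 → 0xD686C216B08F6260.
Top bit is set, so as a signed 64-bit value this is 0xD686C216B08F6260 − 2^64 = -2988487900006489504.

-2988487900006489504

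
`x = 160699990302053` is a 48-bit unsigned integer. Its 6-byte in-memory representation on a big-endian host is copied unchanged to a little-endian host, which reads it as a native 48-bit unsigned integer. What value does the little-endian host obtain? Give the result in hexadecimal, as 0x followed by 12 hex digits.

160699990302053 in 48-bit hexadecimal is 0x9227E1D65D65.
Stored big-endian, the bytes at ascending addresses are 92 27 E1 D6 5D 65.
Read back as little-endian, the first byte is least significant, giving 0x655DD6E12792.

0x655DD6E12792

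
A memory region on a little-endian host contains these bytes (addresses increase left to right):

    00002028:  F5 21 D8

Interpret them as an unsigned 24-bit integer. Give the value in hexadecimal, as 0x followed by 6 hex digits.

Little-endian stores the least-significant byte at the lowest address.
Reassemble most-significant byte first: D8 21 F5 → 0xD821F5.

0xD821F5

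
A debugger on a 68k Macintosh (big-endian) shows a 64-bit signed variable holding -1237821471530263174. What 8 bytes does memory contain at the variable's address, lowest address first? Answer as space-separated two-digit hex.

EE D2 5F EE 0E 16 5D 7A

Two's complement of -1237821471530263174 in 64 bits: 1237821471530263174 = 0x112DA011F1E9A286; invert → 0xEED25FEE0E165D79; add 1 → 0xEED25FEE0E165D7A.
Split into bytes (most-significant first): EE D2 5F EE 0E 16 5D 7A.
Big-endian stores the most-significant byte at the lowest address.
So the memory order matches the most-significant-first order: EE D2 5F EE 0E 16 5D 7A.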